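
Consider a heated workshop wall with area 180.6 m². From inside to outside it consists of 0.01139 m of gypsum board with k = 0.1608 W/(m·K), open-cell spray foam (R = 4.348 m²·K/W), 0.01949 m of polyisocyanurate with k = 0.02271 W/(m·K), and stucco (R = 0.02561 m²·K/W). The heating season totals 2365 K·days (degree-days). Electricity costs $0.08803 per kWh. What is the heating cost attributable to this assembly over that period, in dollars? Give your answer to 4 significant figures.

170.2 dollars

0.01139/0.1608 = 0.070833
0.01949/0.02271 = 0.85821
R_total = 0.070833 + 4.348 + 0.85821 + 0.02561 = 5.3027 m²·K/W
E = A × HDD × 24 / R / 1000 = 180.6 × 2365 × 24 / 5.3027 / 1000 = 1933.2 kWh
Cost = 1933.2 × 0.08803 = $170.18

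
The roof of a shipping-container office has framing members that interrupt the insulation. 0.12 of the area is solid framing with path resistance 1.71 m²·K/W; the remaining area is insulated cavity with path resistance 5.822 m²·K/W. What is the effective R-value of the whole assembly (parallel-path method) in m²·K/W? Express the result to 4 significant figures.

4.518 m²·K/W

U_eff = 0.88/5.822 + 0.12/1.71 = 0.15115 + 0.070175 = 0.22133
R_eff = 1/U_eff = 4.5182 m²·K/W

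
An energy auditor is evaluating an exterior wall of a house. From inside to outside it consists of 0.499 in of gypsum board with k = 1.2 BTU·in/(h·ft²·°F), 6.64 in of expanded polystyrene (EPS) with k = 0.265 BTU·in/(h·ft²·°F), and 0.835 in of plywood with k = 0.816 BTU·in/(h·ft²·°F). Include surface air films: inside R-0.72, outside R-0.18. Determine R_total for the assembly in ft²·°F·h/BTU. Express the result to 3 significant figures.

27.4 ft²·°F·h/BTU

0.499/1.2 = 0.4158
6.64/0.265 = 25.06
0.835/0.816 = 1.023
R_total = 0.72 + 0.4158 + 25.06 + 1.023 + 0.18 = 27.4 ft²·°F·h/BTU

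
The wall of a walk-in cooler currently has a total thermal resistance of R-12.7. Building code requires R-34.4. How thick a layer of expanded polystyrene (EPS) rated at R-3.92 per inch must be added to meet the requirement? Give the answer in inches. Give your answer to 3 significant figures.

5.54 in

ΔR = 34.4 − 12.7 = 21.7 ft²·°F·h/BTU
L = ΔR / (R/in) = 21.7/3.92 = 5.536 in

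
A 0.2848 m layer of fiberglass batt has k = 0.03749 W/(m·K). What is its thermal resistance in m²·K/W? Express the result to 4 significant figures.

R = L/k = 0.2848/0.03749 = 7.5967 m²·K/W

7.597 m²·K/W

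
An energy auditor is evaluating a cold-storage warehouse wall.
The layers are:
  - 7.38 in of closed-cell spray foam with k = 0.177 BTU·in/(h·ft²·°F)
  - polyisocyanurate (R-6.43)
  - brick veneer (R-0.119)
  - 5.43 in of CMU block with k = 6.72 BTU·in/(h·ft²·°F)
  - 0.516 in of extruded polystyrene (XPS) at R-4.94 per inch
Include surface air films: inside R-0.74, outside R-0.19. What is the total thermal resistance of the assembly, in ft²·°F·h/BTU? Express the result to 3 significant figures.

52.5 ft²·°F·h/BTU

7.38/0.177 = 41.69
5.43/6.72 = 0.808
0.516 × 4.94 = 2.549
R_total = 0.74 + 41.69 + 6.43 + 0.119 + 0.808 + 2.549 + 0.19 = 52.53 ft²·°F·h/BTU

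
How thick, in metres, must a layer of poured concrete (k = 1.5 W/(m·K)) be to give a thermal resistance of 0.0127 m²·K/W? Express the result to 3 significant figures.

L = R·k = 0.0127 × 1.5 = 0.01905 m

0.0190 m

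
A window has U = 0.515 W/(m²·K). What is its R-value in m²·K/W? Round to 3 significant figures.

R = 1/U = 1/0.515 = 1.942

1.94 m²·K/W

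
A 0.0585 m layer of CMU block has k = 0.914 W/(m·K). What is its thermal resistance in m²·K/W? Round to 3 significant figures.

R = L/k = 0.0585/0.914 = 0.064 m²·K/W

0.0640 m²·K/W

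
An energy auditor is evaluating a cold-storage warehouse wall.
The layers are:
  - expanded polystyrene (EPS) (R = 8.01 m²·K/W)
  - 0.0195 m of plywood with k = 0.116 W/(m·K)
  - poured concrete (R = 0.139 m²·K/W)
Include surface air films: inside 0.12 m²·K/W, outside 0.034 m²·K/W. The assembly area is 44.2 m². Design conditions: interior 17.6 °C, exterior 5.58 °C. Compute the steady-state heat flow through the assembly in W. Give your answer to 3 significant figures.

62.7 W

0.0195/0.116 = 0.1681
R_total = 0.12 + 8.01 + 0.1681 + 0.139 + 0.034 = 8.471 m²·K/W
Q = A·ΔT/R = 44.2 × (17.6 − 5.58) / 8.471 = 62.72 W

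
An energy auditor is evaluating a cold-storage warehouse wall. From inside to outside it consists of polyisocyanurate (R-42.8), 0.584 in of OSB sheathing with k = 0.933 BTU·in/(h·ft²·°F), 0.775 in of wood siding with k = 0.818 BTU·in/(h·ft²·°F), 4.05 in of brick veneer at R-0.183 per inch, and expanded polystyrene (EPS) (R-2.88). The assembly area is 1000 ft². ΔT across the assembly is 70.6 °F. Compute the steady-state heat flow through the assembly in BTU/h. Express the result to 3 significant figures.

1470 BTU/h

0.584/0.933 = 0.6259
0.775/0.818 = 0.9474
4.05 × 0.183 = 0.7411
R_total = 42.8 + 0.6259 + 0.9474 + 0.7411 + 2.88 = 47.99 ft²·°F·h/BTU
Q = A·ΔT/R = 1000 × 70.6 / 47.99 = 1471 BTU/h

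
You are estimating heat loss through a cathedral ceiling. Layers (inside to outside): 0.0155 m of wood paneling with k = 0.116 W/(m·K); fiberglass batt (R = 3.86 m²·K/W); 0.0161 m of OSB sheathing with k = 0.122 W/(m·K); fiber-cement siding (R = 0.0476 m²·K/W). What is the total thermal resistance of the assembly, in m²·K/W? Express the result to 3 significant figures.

4.17 m²·K/W

0.0155/0.116 = 0.1336
0.0161/0.122 = 0.132
R_total = 0.1336 + 3.86 + 0.132 + 0.0476 = 4.173 m²·K/W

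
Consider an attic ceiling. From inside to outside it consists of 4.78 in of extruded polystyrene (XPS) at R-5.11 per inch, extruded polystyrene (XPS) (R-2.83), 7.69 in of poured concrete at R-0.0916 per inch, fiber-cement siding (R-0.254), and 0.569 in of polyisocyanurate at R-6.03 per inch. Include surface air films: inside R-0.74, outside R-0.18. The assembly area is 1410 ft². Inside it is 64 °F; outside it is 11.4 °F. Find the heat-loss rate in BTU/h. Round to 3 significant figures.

2280 BTU/h

4.78 × 5.11 = 24.43
7.69 × 0.0916 = 0.7044
0.569 × 6.03 = 3.431
R_total = 0.74 + 24.43 + 2.83 + 0.7044 + 0.254 + 3.431 + 0.18 = 32.57 ft²·°F·h/BTU
Q = A·ΔT/R = 1410 × (64 − 11.4) / 32.57 = 2277 BTU/h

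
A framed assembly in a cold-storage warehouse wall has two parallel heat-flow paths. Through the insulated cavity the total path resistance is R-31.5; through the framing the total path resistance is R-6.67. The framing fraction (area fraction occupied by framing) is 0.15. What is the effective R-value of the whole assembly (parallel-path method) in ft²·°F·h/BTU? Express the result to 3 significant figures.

20.2 ft²·°F·h/BTU

U_eff = 0.85/31.5 + 0.15/6.67 = 0.02698 + 0.02249 = 0.04947
R_eff = 1/U_eff = 20.21 ft²·°F·h/BTU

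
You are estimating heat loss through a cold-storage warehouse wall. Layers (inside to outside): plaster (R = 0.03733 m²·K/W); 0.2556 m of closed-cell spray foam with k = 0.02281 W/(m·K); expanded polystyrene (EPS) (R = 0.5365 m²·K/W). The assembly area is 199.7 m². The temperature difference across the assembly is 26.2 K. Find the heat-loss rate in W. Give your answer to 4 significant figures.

444.2 W

0.2556/0.02281 = 11.206
R_total = 0.03733 + 11.206 + 0.5365 = 11.779 m²·K/W
Q = A·ΔT/R = 199.7 × 26.2 / 11.779 = 444.18 W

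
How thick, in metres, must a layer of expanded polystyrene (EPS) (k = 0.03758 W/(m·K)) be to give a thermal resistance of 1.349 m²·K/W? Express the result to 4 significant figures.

0.05070 m

L = R·k = 1.349 × 0.03758 = 0.050695 m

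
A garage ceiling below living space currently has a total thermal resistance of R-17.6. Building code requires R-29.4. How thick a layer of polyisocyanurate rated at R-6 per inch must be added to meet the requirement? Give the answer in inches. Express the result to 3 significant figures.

1.97 in

ΔR = 29.4 − 17.6 = 11.8 ft²·°F·h/BTU
L = ΔR / (R/in) = 11.8/6 = 1.967 in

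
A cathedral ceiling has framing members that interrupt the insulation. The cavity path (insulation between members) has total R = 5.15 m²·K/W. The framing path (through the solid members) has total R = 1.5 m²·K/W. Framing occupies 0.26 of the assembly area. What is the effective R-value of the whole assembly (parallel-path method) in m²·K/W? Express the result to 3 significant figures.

3.15 m²·K/W

U_eff = 0.74/5.15 + 0.26/1.5 = 0.1437 + 0.1733 = 0.317
R_eff = 1/U_eff = 3.154 m²·K/W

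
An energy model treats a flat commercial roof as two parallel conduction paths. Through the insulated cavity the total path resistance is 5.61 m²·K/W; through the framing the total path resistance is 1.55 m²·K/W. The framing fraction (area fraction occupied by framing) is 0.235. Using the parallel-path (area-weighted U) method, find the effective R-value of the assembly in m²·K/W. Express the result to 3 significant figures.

3.47 m²·K/W

U_eff = 0.765/5.61 + 0.235/1.55 = 0.1364 + 0.1516 = 0.288
R_eff = 1/U_eff = 3.473 m²·K/W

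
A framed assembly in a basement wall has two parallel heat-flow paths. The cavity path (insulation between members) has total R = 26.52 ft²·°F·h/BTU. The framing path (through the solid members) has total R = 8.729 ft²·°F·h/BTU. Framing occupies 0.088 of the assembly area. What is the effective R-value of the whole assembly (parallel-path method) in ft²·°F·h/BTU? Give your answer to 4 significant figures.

22.49 ft²·°F·h/BTU

U_eff = 0.912/26.52 + 0.088/8.729 = 0.034389 + 0.010081 = 0.04447
R_eff = 1/U_eff = 22.487 ft²·°F·h/BTU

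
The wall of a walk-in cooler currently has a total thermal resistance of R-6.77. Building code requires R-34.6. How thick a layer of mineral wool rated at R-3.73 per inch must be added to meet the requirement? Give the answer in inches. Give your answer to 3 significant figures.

ΔR = 34.6 − 6.77 = 27.83 ft²·°F·h/BTU
L = ΔR / (R/in) = 27.83/3.73 = 7.461 in

7.46 in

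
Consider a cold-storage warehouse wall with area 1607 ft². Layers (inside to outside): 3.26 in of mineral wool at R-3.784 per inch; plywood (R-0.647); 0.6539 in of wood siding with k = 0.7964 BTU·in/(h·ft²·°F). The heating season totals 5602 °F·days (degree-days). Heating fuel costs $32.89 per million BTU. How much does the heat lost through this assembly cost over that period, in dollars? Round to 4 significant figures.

3.26 × 3.784 = 12.336
0.6539/0.7964 = 0.82107
R_total = 12.336 + 0.647 + 0.82107 = 13.804 ft²·°F·h/BTU
E = A × HDD × 24 / R = 1607 × 5602 × 24 / 13.804 = 15652000 BTU
Cost = 15652000/10⁶ × 32.89 = $514.79

514.8 dollars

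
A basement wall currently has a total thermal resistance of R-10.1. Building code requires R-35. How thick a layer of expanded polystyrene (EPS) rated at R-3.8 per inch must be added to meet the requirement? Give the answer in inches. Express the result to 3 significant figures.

6.55 in

ΔR = 35 − 10.1 = 24.9 ft²·°F·h/BTU
L = ΔR / (R/in) = 24.9/3.8 = 6.553 in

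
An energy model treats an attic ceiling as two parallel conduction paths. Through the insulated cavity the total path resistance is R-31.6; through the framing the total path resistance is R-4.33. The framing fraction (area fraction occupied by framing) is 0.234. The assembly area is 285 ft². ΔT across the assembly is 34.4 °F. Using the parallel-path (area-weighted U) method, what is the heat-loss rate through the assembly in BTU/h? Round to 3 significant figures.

767 BTU/h

U_eff = 0.766/31.6 + 0.234/4.33 = 0.02424 + 0.05404 = 0.07828
R_eff = 1/U_eff = 12.77 ft²·°F·h/BTU
Q = 285 × 34.4 / 12.77 = 767.5 BTU/h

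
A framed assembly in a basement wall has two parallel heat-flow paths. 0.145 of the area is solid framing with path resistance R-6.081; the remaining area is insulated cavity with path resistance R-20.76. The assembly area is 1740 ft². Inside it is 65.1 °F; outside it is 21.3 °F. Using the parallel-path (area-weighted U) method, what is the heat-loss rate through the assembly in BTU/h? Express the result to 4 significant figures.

4956 BTU/h

U_eff = 0.855/20.76 + 0.145/6.081 = 0.041185 + 0.023845 = 0.06503
R_eff = 1/U_eff = 15.378 ft²·°F·h/BTU
Q = 1740 × (65.1 − 21.3) / 15.378 = 4956 BTU/h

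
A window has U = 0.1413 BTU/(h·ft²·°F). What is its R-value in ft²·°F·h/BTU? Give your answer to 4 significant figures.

R = 1/U = 1/0.1413 = 7.0771

7.077 ft²·°F·h/BTU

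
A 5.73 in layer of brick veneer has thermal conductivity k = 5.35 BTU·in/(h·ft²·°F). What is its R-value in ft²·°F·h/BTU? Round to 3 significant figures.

R = L/k = 5.73/5.35 = 1.071 ft²·°F·h/BTU

1.07 ft²·°F·h/BTU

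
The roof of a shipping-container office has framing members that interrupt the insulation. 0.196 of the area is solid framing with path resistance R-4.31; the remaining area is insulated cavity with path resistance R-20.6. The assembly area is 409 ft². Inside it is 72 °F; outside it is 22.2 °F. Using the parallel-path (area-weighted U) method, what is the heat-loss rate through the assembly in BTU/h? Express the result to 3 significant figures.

1720 BTU/h

U_eff = 0.804/20.6 + 0.196/4.31 = 0.03903 + 0.04548 = 0.0845
R_eff = 1/U_eff = 11.83 ft²·°F·h/BTU
Q = 409 × (72 − 22.2) / 11.83 = 1721 BTU/h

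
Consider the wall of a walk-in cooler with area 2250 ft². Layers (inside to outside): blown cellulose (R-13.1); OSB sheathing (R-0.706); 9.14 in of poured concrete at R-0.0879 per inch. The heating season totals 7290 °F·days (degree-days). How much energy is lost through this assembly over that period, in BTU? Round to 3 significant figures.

9.14 × 0.0879 = 0.8034
R_total = 13.1 + 0.706 + 0.8034 = 14.61 ft²·°F·h/BTU
E = A × HDD × 24 / R = 2250 × 7290 × 24 / 14.61 = 26950000 BTU

26900000 BTU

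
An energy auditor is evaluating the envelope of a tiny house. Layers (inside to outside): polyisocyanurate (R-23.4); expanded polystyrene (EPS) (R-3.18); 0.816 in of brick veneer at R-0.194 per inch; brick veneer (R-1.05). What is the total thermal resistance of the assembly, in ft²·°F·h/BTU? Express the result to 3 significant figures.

0.816 × 0.194 = 0.1583
R_total = 23.4 + 3.18 + 0.1583 + 1.05 = 27.79 ft²·°F·h/BTU

27.8 ft²·°F·h/BTU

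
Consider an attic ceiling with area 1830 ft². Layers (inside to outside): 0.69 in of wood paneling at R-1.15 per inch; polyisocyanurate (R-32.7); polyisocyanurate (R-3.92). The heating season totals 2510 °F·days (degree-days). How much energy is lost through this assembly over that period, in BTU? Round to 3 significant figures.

0.69 × 1.15 = 0.7935
R_total = 0.7935 + 32.7 + 3.92 = 37.41 ft²·°F·h/BTU
E = A × HDD × 24 / R = 1830 × 2510 × 24 / 37.41 = 2947000 BTU

2950000 BTU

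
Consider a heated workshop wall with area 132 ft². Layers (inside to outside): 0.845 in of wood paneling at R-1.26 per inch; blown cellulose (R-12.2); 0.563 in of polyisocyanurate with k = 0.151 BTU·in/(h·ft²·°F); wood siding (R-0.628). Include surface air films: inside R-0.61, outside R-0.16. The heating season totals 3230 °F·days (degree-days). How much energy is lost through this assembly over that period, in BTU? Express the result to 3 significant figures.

0.845 × 1.26 = 1.065
0.563/0.151 = 3.728
R_total = 0.61 + 1.065 + 12.2 + 3.728 + 0.628 + 0.16 = 18.39 ft²·°F·h/BTU
E = A × HDD × 24 / R = 132 × 3230 × 24 / 18.39 = 556400 BTU

556000 BTU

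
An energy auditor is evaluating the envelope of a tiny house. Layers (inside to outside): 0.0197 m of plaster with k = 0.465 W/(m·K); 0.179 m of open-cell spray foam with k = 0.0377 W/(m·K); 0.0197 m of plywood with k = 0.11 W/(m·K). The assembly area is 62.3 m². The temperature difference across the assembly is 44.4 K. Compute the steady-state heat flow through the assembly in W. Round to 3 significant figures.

557 W

0.0197/0.465 = 0.04237
0.179/0.0377 = 4.748
0.0197/0.11 = 0.1791
R_total = 0.04237 + 4.748 + 0.1791 = 4.969 m²·K/W
Q = A·ΔT/R = 62.3 × 44.4 / 4.969 = 556.6 W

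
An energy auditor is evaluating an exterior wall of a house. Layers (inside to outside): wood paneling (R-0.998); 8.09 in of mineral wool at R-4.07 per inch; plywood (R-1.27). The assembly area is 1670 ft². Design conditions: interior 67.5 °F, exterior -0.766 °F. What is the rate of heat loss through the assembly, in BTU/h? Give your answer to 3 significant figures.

3240 BTU/h

8.09 × 4.07 = 32.93
R_total = 0.998 + 32.93 + 1.27 = 35.19 ft²·°F·h/BTU
Q = A·ΔT/R = 1670 × (67.5 − (-0.766)) / 35.19 = 3239 BTU/h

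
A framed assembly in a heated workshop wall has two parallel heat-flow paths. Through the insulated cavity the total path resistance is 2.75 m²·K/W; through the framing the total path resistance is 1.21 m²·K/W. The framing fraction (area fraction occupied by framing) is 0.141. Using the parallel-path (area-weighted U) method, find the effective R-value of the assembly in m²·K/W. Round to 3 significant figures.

2.33 m²·K/W

U_eff = 0.859/2.75 + 0.141/1.21 = 0.3124 + 0.1165 = 0.4289
R_eff = 1/U_eff = 2.332 m²·K/W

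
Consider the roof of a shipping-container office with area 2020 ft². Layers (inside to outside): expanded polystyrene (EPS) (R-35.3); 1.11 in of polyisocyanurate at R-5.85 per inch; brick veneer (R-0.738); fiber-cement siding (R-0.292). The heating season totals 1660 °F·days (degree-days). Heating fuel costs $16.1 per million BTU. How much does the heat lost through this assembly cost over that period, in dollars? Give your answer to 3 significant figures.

1.11 × 5.85 = 6.494
R_total = 35.3 + 6.494 + 0.738 + 0.292 = 42.82 ft²·°F·h/BTU
E = A × HDD × 24 / R = 2020 × 1660 × 24 / 42.82 = 1879000 BTU
Cost = 1879000/10⁶ × 16.1 = $30.26

30.3 dollars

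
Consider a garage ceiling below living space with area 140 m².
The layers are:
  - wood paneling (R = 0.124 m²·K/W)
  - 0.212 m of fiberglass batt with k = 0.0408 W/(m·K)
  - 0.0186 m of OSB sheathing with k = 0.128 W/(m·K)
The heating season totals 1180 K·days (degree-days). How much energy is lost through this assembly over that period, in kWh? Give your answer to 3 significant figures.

0.212/0.0408 = 5.196
0.0186/0.128 = 0.1453
R_total = 0.124 + 5.196 + 0.1453 = 5.465 m²·K/W
E = A × HDD × 24 / R / 1000 = 140 × 1180 × 24 / 5.465 / 1000 = 725.4 kWh

725 kWh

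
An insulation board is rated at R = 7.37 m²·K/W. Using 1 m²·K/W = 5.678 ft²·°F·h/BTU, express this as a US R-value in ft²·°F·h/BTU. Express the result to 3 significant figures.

R_US = 7.37 × 5.678 = 41.85

41.8 ft²·°F·h/BTU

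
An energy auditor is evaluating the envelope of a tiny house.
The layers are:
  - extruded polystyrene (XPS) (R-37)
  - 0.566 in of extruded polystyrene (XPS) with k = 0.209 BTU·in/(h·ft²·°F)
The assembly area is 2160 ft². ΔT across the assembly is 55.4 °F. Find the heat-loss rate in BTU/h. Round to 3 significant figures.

0.566/0.209 = 2.708
R_total = 37 + 2.708 = 39.71 ft²·°F·h/BTU
Q = A·ΔT/R = 2160 × 55.4 / 39.71 = 3014 BTU/h

3010 BTU/h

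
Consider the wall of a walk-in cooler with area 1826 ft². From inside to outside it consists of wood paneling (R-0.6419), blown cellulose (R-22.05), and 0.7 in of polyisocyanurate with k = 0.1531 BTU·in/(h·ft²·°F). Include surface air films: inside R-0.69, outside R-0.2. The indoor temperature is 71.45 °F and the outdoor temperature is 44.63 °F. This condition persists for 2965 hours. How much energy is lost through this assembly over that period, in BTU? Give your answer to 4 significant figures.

0.7/0.1531 = 4.5722
R_total = 0.69 + 0.6419 + 22.05 + 4.5722 + 0.2 = 28.154 ft²·°F·h/BTU
Q = 1826 × (71.45 − 44.63) / 28.154 = 1739.5 BTU/h
E = 1739.5 × 2965 = 5157500 BTU

5158000 BTU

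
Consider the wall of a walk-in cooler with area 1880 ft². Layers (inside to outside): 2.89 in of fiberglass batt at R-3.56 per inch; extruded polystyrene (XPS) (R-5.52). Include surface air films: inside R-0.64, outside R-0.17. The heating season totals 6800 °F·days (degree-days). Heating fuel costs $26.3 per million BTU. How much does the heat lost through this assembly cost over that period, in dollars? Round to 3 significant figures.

486 dollars

2.89 × 3.56 = 10.29
R_total = 0.64 + 10.29 + 5.52 + 0.17 = 16.62 ft²·°F·h/BTU
E = A × HDD × 24 / R = 1880 × 6800 × 24 / 16.62 = 18460000 BTU
Cost = 18460000/10⁶ × 26.3 = $485.6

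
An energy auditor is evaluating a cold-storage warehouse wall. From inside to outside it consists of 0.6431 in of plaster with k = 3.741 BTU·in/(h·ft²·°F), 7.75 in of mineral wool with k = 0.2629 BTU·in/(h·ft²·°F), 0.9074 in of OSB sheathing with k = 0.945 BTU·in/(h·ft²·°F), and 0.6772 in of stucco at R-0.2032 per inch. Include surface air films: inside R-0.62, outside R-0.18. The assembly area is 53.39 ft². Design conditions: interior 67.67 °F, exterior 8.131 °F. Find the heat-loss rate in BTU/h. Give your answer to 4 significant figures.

0.6431/3.741 = 0.17191
7.75/0.2629 = 29.479
0.9074/0.945 = 0.96021
0.6772 × 0.2032 = 0.13761
R_total = 0.62 + 0.17191 + 29.479 + 0.96021 + 0.13761 + 0.18 = 31.549 ft²·°F·h/BTU
Q = A·ΔT/R = 53.39 × (67.67 − 8.131) / 31.549 = 100.76 BTU/h

100.8 BTU/h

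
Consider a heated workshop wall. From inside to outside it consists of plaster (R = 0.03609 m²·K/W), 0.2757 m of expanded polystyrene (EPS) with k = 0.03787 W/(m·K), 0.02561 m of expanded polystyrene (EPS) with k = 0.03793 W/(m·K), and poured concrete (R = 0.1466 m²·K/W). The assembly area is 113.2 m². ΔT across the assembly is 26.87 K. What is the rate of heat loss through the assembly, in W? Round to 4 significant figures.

0.2757/0.03787 = 7.2802
0.02561/0.03793 = 0.67519
R_total = 0.03609 + 7.2802 + 0.67519 + 0.1466 = 8.1381 m²·K/W
Q = A·ΔT/R = 113.2 × 26.87 / 8.1381 = 373.76 W

373.8 W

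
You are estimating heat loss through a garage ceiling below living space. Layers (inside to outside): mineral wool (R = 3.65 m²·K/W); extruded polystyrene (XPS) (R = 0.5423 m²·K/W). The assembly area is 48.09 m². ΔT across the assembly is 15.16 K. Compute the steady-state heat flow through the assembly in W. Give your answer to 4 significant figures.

173.9 W

R_total = 3.65 + 0.5423 = 4.1923 m²·K/W
Q = A·ΔT/R = 48.09 × 15.16 / 4.1923 = 173.9 W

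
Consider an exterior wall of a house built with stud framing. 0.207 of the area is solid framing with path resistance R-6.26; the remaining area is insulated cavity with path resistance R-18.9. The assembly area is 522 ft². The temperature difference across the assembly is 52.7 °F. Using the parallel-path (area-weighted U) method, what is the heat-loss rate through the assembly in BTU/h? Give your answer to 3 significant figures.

2060 BTU/h

U_eff = 0.793/18.9 + 0.207/6.26 = 0.04196 + 0.03307 = 0.07502
R_eff = 1/U_eff = 13.33 ft²·°F·h/BTU
Q = 522 × 52.7 / 13.33 = 2064 BTU/h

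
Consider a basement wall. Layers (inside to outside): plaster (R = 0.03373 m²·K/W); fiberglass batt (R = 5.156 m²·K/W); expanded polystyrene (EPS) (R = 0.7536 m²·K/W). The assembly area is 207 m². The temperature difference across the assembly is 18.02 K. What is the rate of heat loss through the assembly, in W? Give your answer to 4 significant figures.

627.6 W

R_total = 0.03373 + 5.156 + 0.7536 = 5.9433 m²·K/W
Q = A·ΔT/R = 207 × 18.02 / 5.9433 = 627.62 W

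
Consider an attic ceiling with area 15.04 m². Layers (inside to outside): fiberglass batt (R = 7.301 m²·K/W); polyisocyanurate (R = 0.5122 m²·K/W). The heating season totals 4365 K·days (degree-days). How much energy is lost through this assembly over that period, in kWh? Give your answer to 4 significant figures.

201.7 kWh

R_total = 7.301 + 0.5122 = 7.8132 m²·K/W
E = A × HDD × 24 / R / 1000 = 15.04 × 4365 × 24 / 7.8132 / 1000 = 201.66 kWh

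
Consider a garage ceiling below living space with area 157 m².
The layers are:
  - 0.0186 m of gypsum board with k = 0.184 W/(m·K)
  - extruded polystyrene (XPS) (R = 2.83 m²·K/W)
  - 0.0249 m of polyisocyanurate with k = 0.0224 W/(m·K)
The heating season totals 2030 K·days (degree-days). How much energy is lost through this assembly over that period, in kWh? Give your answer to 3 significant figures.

1890 kWh

0.0186/0.184 = 0.1011
0.0249/0.0224 = 1.112
R_total = 0.1011 + 2.83 + 1.112 = 4.043 m²·K/W
E = A × HDD × 24 / R / 1000 = 157 × 2030 × 24 / 4.043 / 1000 = 1892 kWh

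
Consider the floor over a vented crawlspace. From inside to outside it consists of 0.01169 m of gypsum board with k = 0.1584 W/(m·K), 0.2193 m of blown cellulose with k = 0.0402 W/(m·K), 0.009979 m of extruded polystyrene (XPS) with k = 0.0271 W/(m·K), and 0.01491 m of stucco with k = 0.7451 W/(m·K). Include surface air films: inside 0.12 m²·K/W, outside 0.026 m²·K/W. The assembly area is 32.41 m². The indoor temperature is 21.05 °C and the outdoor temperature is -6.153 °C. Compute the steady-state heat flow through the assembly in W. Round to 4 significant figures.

145.4 W

0.01169/0.1584 = 0.073801
0.2193/0.0402 = 5.4552
0.009979/0.0271 = 0.36823
0.01491/0.7451 = 0.020011
R_total = 0.12 + 0.073801 + 5.4552 + 0.36823 + 0.020011 + 0.026 = 6.0633 m²·K/W
Q = A·ΔT/R = 32.41 × (21.05 − (-6.153)) / 6.0633 = 145.41 W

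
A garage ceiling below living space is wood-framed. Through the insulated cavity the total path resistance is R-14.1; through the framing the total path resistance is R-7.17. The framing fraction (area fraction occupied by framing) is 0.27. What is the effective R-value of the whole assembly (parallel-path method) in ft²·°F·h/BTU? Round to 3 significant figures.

U_eff = 0.73/14.1 + 0.27/7.17 = 0.05177 + 0.03766 = 0.08943
R_eff = 1/U_eff = 11.18 ft²·°F·h/BTU

11.2 ft²·°F·h/BTU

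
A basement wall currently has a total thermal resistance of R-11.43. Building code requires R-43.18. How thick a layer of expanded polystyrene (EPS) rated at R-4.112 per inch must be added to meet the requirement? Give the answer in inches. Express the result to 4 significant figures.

ΔR = 43.18 − 11.43 = 31.75 ft²·°F·h/BTU
L = ΔR / (R/in) = 31.75/4.112 = 7.7213 in

7.721 in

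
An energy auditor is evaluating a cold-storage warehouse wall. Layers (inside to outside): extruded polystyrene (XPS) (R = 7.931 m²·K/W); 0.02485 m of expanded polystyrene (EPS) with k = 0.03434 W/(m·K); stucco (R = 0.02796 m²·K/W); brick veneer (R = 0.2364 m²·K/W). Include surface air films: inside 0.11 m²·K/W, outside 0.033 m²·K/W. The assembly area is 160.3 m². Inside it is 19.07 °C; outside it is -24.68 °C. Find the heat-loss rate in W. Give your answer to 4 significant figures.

0.02485/0.03434 = 0.72365
R_total = 0.11 + 7.931 + 0.72365 + 0.02796 + 0.2364 + 0.033 = 9.062 m²·K/W
Q = A·ΔT/R = 160.3 × (19.07 − (-24.68)) / 9.062 = 773.9 W

773.9 W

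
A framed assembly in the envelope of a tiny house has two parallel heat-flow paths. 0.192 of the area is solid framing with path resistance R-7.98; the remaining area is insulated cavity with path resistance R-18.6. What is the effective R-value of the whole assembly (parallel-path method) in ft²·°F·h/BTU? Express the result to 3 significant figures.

U_eff = 0.808/18.6 + 0.192/7.98 = 0.04344 + 0.02406 = 0.0675
R_eff = 1/U_eff = 14.81 ft²·°F·h/BTU

14.8 ft²·°F·h/BTU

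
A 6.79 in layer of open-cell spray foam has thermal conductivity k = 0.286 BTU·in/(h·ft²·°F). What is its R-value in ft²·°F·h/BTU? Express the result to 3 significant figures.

R = L/k = 6.79/0.286 = 23.74 ft²·°F·h/BTU

23.7 ft²·°F·h/BTU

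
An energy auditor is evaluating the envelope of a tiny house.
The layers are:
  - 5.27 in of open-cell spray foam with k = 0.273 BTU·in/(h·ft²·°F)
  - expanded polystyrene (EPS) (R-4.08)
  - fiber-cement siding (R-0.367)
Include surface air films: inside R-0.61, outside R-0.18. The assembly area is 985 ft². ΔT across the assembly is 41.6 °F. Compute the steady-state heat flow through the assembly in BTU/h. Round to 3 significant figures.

1670 BTU/h

5.27/0.273 = 19.3
R_total = 0.61 + 19.3 + 4.08 + 0.367 + 0.18 = 24.54 ft²·°F·h/BTU
Q = A·ΔT/R = 985 × 41.6 / 24.54 = 1670 BTU/h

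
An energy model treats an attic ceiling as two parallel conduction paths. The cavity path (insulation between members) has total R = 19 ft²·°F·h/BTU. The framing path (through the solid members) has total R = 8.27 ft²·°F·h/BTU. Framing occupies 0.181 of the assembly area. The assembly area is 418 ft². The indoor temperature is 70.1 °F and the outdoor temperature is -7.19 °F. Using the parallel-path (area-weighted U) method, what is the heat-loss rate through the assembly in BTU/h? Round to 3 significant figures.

U_eff = 0.819/19 + 0.181/8.27 = 0.04311 + 0.02189 = 0.06499
R_eff = 1/U_eff = 15.39 ft²·°F·h/BTU
Q = 418 × (70.1 − (-7.19)) / 15.39 = 2100 BTU/h

2100 BTU/h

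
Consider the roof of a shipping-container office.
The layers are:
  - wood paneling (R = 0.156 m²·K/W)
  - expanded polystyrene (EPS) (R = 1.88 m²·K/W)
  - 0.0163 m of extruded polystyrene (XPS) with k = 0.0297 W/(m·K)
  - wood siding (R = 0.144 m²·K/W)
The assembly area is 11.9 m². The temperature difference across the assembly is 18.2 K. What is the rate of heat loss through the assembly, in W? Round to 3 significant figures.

79.4 W

0.0163/0.0297 = 0.5488
R_total = 0.156 + 1.88 + 0.5488 + 0.144 = 2.729 m²·K/W
Q = A·ΔT/R = 11.9 × 18.2 / 2.729 = 79.37 W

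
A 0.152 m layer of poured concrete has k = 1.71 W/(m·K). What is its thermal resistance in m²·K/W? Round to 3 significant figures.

0.0889 m²·K/W

R = L/k = 0.152/1.71 = 0.08889 m²·K/W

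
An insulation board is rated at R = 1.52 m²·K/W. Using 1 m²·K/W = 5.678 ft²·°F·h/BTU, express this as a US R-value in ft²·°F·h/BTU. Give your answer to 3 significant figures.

R_US = 1.52 × 5.678 = 8.631

8.63 ft²·°F·h/BTU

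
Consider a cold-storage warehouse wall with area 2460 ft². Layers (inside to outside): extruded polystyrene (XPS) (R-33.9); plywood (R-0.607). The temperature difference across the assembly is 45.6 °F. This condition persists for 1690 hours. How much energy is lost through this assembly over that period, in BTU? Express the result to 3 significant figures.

R_total = 33.9 + 0.607 = 34.51 ft²·°F·h/BTU
Q = 2460 × 45.6 / 34.51 = 3251 BTU/h
E = 3251 × 1690 = 5494000 BTU

5490000 BTU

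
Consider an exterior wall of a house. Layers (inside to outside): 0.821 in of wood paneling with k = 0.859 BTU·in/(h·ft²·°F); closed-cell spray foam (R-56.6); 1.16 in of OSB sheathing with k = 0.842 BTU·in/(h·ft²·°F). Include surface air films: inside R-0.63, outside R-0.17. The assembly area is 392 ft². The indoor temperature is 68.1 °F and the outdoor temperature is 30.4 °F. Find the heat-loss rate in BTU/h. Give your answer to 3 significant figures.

247 BTU/h

0.821/0.859 = 0.9558
1.16/0.842 = 1.378
R_total = 0.63 + 0.9558 + 56.6 + 1.378 + 0.17 = 59.73 ft²·°F·h/BTU
Q = A·ΔT/R = 392 × (68.1 − 30.4) / 59.73 = 247.4 BTU/h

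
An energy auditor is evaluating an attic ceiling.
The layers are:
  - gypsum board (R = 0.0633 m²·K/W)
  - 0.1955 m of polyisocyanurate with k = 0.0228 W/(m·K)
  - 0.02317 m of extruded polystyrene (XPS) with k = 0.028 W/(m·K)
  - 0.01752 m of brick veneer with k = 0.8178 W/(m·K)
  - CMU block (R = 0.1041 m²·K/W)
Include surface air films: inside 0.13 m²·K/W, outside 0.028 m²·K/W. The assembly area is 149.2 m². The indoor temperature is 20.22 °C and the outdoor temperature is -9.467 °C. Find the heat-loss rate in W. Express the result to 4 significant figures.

454.3 W

0.1955/0.0228 = 8.5746
0.02317/0.028 = 0.8275
0.01752/0.8178 = 0.021423
R_total = 0.13 + 0.0633 + 8.5746 + 0.8275 + 0.021423 + 0.1041 + 0.028 = 9.7489 m²·K/W
Q = A·ΔT/R = 149.2 × (20.22 − (-9.467)) / 9.7489 = 454.34 W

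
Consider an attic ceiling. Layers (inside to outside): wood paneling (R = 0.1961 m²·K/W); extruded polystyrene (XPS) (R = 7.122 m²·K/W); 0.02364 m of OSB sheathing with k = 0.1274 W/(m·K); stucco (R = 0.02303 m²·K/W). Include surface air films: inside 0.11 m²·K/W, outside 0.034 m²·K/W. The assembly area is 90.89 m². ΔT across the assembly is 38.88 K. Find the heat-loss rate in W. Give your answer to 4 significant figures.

0.02364/0.1274 = 0.18556
R_total = 0.11 + 0.1961 + 7.122 + 0.18556 + 0.02303 + 0.034 = 7.6707 m²·K/W
Q = A·ΔT/R = 90.89 × 38.88 / 7.6707 = 460.69 W

460.7 W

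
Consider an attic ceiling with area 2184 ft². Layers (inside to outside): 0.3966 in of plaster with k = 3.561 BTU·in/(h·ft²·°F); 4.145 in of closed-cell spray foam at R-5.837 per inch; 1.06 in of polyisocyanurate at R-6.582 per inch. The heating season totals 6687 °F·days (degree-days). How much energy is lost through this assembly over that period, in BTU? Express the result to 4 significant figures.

11200000 BTU

0.3966/3.561 = 0.11137
4.145 × 5.837 = 24.194
1.06 × 6.582 = 6.9769
R_total = 0.11137 + 24.194 + 6.9769 = 31.283 ft²·°F·h/BTU
E = A × HDD × 24 / R = 2184 × 6687 × 24 / 31.283 = 11204000 BTU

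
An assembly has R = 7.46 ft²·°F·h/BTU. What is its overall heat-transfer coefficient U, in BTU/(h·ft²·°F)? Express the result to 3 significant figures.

U = 1/R = 1/7.46 = 0.134

0.134 BTU/(h·ft²·°F)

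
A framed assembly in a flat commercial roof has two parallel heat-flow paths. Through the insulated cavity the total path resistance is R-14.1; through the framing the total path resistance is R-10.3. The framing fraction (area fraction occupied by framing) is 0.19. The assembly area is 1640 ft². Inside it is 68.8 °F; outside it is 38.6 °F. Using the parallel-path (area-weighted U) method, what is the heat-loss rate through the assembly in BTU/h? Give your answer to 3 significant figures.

3760 BTU/h

U_eff = 0.81/14.1 + 0.19/10.3 = 0.05745 + 0.01845 = 0.07589
R_eff = 1/U_eff = 13.18 ft²·°F·h/BTU
Q = 1640 × (68.8 − 38.6) / 13.18 = 3759 BTU/h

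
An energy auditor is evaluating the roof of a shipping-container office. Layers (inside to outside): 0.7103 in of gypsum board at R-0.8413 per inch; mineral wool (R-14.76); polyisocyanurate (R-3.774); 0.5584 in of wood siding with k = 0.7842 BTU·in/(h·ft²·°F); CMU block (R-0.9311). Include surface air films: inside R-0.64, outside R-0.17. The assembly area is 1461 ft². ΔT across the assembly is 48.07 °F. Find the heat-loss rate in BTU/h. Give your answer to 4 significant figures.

3254 BTU/h

0.7103 × 0.8413 = 0.59758
0.5584/0.7842 = 0.71206
R_total = 0.64 + 0.59758 + 14.76 + 3.774 + 0.71206 + 0.9311 + 0.17 = 21.585 ft²·°F·h/BTU
Q = A·ΔT/R = 1461 × 48.07 / 21.585 = 3253.7 BTU/h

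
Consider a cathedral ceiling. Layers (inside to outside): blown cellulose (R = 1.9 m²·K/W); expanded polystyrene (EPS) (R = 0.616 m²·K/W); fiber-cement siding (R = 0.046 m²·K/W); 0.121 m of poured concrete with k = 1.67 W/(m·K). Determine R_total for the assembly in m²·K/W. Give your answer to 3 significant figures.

0.121/1.67 = 0.07246
R_total = 1.9 + 0.616 + 0.046 + 0.07246 = 2.634 m²·K/W

2.63 m²·K/W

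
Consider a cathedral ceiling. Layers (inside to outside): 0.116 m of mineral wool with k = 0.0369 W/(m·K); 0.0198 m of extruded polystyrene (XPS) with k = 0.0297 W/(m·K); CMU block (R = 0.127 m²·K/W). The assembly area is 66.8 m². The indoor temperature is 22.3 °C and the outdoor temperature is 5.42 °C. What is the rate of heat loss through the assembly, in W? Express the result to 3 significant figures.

286 W

0.116/0.0369 = 3.144
0.0198/0.0297 = 0.6667
R_total = 3.144 + 0.6667 + 0.127 = 3.937 m²·K/W
Q = A·ΔT/R = 66.8 × (22.3 − 5.42) / 3.937 = 286.4 W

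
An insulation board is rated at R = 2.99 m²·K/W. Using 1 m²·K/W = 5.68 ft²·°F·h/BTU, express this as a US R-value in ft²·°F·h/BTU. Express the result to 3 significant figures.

17.0 ft²·°F·h/BTU

R_US = 2.99 × 5.68 = 16.98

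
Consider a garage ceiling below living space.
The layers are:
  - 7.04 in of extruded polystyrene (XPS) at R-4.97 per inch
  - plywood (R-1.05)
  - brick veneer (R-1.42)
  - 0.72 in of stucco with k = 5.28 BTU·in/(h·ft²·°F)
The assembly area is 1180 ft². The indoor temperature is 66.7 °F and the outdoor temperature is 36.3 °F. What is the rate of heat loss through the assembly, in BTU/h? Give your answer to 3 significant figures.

7.04 × 4.97 = 34.99
0.72/5.28 = 0.1364
R_total = 34.99 + 1.05 + 1.42 + 0.1364 = 37.6 ft²·°F·h/BTU
Q = A·ΔT/R = 1180 × (66.7 − 36.3) / 37.6 = 954.2 BTU/h

954 BTU/h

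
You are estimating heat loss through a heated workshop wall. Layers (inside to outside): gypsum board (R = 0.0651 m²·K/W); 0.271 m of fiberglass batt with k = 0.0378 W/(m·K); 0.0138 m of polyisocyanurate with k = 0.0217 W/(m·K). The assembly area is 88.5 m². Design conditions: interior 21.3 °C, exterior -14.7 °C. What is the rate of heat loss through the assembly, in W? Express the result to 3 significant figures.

405 W

0.271/0.0378 = 7.169
0.0138/0.0217 = 0.6359
R_total = 0.0651 + 7.169 + 0.6359 = 7.87 m²·K/W
Q = A·ΔT/R = 88.5 × (21.3 − (-14.7)) / 7.87 = 404.8 W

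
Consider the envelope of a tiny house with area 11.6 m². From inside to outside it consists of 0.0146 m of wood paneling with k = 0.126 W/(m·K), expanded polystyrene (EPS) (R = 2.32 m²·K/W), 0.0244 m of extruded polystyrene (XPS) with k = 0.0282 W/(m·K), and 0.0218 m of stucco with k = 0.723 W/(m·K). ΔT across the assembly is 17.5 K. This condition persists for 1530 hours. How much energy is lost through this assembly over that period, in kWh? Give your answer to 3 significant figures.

0.0146/0.126 = 0.1159
0.0244/0.0282 = 0.8652
0.0218/0.723 = 0.03015
R_total = 0.1159 + 2.32 + 0.8652 + 0.03015 = 3.331 m²·K/W
Q = 11.6 × 17.5 / 3.331 = 60.94 W
E = 60.94 W × 1530 h / 1000 = 93.23 kWh

93.2 kWh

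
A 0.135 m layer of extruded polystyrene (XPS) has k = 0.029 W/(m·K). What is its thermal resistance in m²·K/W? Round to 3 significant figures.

R = L/k = 0.135/0.029 = 4.655 m²·K/W

4.66 m²·K/W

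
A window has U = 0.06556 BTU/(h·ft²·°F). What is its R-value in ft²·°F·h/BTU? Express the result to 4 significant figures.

15.25 ft²·°F·h/BTU

R = 1/U = 1/0.06556 = 15.253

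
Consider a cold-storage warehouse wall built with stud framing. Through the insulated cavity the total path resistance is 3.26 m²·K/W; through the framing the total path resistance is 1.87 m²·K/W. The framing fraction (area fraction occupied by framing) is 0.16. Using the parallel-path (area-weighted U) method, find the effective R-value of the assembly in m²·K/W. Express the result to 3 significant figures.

2.91 m²·K/W

U_eff = 0.84/3.26 + 0.16/1.87 = 0.2577 + 0.08556 = 0.3432
R_eff = 1/U_eff = 2.913 m²·K/W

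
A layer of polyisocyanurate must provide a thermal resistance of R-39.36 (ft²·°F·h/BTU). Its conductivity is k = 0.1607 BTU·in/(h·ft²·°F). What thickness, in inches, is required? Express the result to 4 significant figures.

L = R × k = 39.36 × 0.1607 = 6.3252 in

6.325 in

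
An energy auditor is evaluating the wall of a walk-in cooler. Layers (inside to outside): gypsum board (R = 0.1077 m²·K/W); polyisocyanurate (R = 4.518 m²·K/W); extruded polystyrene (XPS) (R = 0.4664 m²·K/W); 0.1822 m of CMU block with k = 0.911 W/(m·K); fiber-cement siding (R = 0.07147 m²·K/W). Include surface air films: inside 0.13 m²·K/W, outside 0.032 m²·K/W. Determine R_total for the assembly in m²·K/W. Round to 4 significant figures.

0.1822/0.911 = 0.2
R_total = 0.13 + 0.1077 + 4.518 + 0.4664 + 0.2 + 0.07147 + 0.032 = 5.5256 m²·K/W

5.526 m²·K/W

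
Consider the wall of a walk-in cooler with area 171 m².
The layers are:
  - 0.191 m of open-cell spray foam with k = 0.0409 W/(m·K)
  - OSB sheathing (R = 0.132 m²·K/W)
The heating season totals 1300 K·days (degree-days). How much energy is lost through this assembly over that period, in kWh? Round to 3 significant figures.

0.191/0.0409 = 4.67
R_total = 4.67 + 0.132 = 4.802 m²·K/W
E = A × HDD × 24 / R / 1000 = 171 × 1300 × 24 / 4.802 / 1000 = 1111 kWh

1110 kWh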